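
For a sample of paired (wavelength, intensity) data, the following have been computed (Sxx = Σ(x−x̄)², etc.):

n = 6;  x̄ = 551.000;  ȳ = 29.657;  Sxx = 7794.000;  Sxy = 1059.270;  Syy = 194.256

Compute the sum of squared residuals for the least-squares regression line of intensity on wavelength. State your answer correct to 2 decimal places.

50.29

b = Sxy/Sxx = 1059.27/7794 = 0.135908
SSE = Syy − b·Sxy = 194.256 − 0.135908·1059.27 = 50.292319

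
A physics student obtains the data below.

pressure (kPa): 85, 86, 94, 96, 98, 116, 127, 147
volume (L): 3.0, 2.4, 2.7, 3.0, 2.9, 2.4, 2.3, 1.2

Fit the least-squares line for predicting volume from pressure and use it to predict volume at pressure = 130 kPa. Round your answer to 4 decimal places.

1.9380

n = 8, Σx = 849, Σy = 19.9, Σxy = 2034.3, Σx² = 93471
Sxx = Σx² − (Σx)²/n = 93471 − 90100.125 = 3370.875
Sxy = Σxy − (Σx)(Σy)/n = 2034.3 − 2111.8875 = -77.5875
b = Sxy/Sxx = -77.5875/3370.875 = -0.023017
a = ȳ − b·x̄ = 2.4875 − (-0.023017)·106.125 = 4.930181
ŷ(130) = a + b·130 = 4.930181 + (-0.023017)·130 = 1.937969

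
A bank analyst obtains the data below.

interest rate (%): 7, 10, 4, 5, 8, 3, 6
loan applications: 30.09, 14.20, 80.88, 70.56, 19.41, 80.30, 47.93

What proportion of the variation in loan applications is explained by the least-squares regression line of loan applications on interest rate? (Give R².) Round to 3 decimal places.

n = 7, Σx = 43, Σy = 343.37, Σxy = 1712.71, Σx² = 299, Σy² = 21749.4591
Sxx = Σx² − (Σx)²/n = 299 − 264.142857 = 34.857143
Sxy = Σxy − (Σx)(Σy)/n = 1712.71 − 2109.272857 = -396.562857
Syy = Σy² − (Σy)²/n = 21749.4591 − 16843.279557 = 4906.179543
R² = Sxy²/(Sxx·Syy) = (-396.562857)²/(34.857143·4906.179543) = 0.919579

0.920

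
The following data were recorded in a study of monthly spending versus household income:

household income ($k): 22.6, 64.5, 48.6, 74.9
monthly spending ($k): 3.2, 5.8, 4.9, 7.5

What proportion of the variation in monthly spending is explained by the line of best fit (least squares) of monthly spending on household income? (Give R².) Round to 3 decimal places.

n = 4, Σx = 210.6, Σy = 21.4, Σxy = 1246.31, Σx² = 12642.98, Σy² = 124.14
Sxx = Σx² − (Σx)²/n = 12642.98 − 11088.09 = 1554.89
Sxy = Σxy − (Σx)(Σy)/n = 1246.31 − 1126.71 = 119.6
Syy = Σy² − (Σy)²/n = 124.14 − 114.49 = 9.65
R² = Sxy²/(Sxx·Syy) = (119.6)²/(1554.89·9.65) = 0.953313

0.953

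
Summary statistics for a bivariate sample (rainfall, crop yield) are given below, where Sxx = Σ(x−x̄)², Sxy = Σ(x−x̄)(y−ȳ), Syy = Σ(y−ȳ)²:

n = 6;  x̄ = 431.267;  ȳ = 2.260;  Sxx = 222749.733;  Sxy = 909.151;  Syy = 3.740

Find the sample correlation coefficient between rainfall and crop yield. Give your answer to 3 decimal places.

r = Sxy/√(Sxx·Syy) = 909.151/√(833084.00142) = 909.151/912.734354 = 0.996074

0.996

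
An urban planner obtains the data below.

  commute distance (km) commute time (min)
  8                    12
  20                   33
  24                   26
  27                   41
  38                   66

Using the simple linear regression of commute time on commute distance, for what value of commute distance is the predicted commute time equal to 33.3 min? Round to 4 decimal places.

22.0829

n = 5, Σx = 117, Σy = 178, Σxy = 4995, Σx² = 3213
Sxx = Σx² − (Σx)²/n = 3213 − 2737.8 = 475.2
Sxy = Σxy − (Σx)(Σy)/n = 4995 − 4165.2 = 829.8
b = Sxy/Sxx = 829.8/475.2 = 1.746212
a = ȳ − b·x̄ = 35.6 − 1.746212·23.4 = -5.261364
Set a + b·x = 33.3: x = (33.3 − (-5.261364)) / 1.746212 = 22.082863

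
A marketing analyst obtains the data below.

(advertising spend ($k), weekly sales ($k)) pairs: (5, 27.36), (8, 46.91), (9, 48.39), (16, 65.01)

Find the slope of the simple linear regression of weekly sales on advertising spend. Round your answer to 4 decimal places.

3.1521

n = 4, Σx = 38, Σy = 187.67, Σxy = 1987.75, Σx² = 426
Sxx = Σx² − (Σx)²/n = 426 − 361 = 65
Sxy = Σxy − (Σx)(Σy)/n = 1987.75 − 1782.865 = 204.885
b = Sxy/Sxx = 204.885/65 = 3.152077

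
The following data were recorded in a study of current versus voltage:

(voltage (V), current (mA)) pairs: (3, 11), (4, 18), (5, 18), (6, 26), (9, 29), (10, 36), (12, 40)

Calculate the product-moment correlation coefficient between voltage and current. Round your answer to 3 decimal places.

n = 7, Σx = 49, Σy = 178, Σxy = 1452, Σx² = 411, Σy² = 5182
Sxx = Σx² − (Σx)²/n = 411 − 343 = 68
Sxy = Σxy − (Σx)(Σy)/n = 1452 − 1246 = 206
Syy = Σy² − (Σy)²/n = 5182 − 4526.285714 = 655.714286
r = Sxy/√(Sxx·Syy) = 206/√(44588.571429) = 206/211.160061 = 0.975563

0.976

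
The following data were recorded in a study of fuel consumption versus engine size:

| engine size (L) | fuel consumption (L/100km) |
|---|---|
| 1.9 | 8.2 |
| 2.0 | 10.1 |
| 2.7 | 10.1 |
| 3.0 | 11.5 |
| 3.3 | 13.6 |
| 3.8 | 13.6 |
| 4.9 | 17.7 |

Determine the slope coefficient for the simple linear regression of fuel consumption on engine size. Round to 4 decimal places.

n = 7, Σx = 21.6, Σy = 84.8, Σxy = 280.84, Σx² = 73.24
Sxx = Σx² − (Σx)²/n = 73.24 − 66.651429 = 6.588571
Sxy = Σxy − (Σx)(Σy)/n = 280.84 − 261.668571 = 19.171429
b = Sxy/Sxx = 19.171429/6.588571 = 2.909801

2.9098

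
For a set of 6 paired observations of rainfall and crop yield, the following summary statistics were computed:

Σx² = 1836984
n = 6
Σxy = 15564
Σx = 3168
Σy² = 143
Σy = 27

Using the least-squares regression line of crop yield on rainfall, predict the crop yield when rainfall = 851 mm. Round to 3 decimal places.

7.072

Sxx = Σx² − (Σx)²/n = 1836984 − 1672704 = 164280
Sxy = Σxy − (Σx)(Σy)/n = 15564 − 14256 = 1308
b = Sxy/Sxx = 1308/164280 = 0.007962
a = ȳ − b·x̄ = 4.5 − 0.007962·528 = 0.296056
ŷ(851) = a + b·851 = 0.296056 + 0.007962·851 = 7.071731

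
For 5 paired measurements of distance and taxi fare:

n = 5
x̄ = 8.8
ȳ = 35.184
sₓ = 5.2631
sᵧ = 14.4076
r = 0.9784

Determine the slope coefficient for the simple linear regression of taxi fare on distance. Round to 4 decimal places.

b = r · sᵧ/sₓ = 0.9784 · 14.4076/5.2631 = 2.678345

2.6783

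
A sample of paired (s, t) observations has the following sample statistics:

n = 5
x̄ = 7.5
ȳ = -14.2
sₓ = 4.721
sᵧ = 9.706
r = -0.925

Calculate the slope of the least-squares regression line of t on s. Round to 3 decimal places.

-1.902

b = r · sᵧ/sₓ = -0.925 · 9.706/4.721 = -1.901726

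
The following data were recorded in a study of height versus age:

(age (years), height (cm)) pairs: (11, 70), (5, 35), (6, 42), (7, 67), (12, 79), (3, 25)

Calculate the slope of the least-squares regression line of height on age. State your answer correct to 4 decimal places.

n = 6, Σx = 44, Σy = 318, Σxy = 2689, Σx² = 384
Sxx = Σx² − (Σx)²/n = 384 − 322.666667 = 61.333333
Sxy = Σxy − (Σx)(Σy)/n = 2689 − 2332 = 357
b = Sxy/Sxx = 357/61.333333 = 5.820652

5.8207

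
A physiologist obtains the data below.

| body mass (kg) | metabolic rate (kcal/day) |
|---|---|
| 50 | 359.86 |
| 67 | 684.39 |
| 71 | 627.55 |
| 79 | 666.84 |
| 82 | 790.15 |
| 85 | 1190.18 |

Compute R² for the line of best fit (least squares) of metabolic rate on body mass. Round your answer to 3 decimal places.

n = 6, Σx = 434, Σy = 4318.97, Σxy = 327041.14, Σx² = 32220, Σy² = 3477248.9347
Sxx = Σx² − (Σx)²/n = 32220 − 31392.666667 = 827.333333
Sxy = Σxy − (Σx)(Σy)/n = 327041.14 − 312405.496667 = 14635.643333
Syy = Σy² − (Σy)²/n = 3477248.9347 − 3108916.976817 = 368331.957883
R² = Sxy²/(Sxx·Syy) = (14635.643333)²/(827.333333·368331.957883) = 0.702916

0.703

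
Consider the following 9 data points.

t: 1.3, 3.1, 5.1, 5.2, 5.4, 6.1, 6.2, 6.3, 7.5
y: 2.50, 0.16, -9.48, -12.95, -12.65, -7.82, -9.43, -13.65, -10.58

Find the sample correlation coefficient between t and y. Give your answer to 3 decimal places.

-0.841

n = 9, Σx = 46.2, Σy = -73.9, Σxy = -451.765, Σx² = 265.1, Σy² = 872.2072
Sxx = Σx² − (Σx)²/n = 265.1 − 237.16 = 27.94
Sxy = Σxy − (Σx)(Σy)/n = -451.765 − (-379.353333) = -72.411667
Syy = Σy² − (Σy)²/n = 872.2072 − 606.801111 = 265.406089
r = Sxy/√(Sxx·Syy) = -72.411667/√(7415.446124) = -72.411667/86.112985 = -0.840891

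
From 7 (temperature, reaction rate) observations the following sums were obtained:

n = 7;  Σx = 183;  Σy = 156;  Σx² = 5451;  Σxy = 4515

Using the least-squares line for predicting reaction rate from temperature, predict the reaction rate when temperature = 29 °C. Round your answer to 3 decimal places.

24.157

Sxx = Σx² − (Σx)²/n = 5451 − 4784.142857 = 666.857143
Sxy = Σxy − (Σx)(Σy)/n = 4515 − 4078.285714 = 436.714286
b = Sxy/Sxx = 436.714286/666.857143 = 0.654884
a = ȳ − b·x̄ = 22.285714 − 0.654884·26.142857 = 5.165167
ŷ(29) = a + b·29 = 5.165167 + 0.654884·29 = 24.156812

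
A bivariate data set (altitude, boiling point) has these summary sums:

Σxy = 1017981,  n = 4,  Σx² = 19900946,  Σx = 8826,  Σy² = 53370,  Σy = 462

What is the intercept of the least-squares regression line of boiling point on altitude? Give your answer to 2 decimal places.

122.86

Sxx = Σx² − (Σx)²/n = 19900946 − 19474569 = 426377
Sxy = Σxy − (Σx)(Σy)/n = 1017981 − 1019403 = -1422
b = Sxy/Sxx = -1422/426377 = -0.003335
a = ȳ − b·x̄ = 115.5 − (-0.003335)·2206.5 = 122.858847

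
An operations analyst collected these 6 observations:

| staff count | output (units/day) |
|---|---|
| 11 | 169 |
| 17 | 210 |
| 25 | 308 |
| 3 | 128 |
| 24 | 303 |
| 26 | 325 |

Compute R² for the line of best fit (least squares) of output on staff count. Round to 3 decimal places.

0.964

n = 6, Σx = 106, Σy = 1443, Σxy = 29235, Σx² = 2296, Σy² = 381343
Sxx = Σx² − (Σx)²/n = 2296 − 1872.666667 = 423.333333
Sxy = Σxy − (Σx)(Σy)/n = 29235 − 25493 = 3742
Syy = Σy² − (Σy)²/n = 381343 − 347041.5 = 34301.5
R² = Sxy²/(Sxx·Syy) = (3742)²/(423.333333·34301.5) = 0.964300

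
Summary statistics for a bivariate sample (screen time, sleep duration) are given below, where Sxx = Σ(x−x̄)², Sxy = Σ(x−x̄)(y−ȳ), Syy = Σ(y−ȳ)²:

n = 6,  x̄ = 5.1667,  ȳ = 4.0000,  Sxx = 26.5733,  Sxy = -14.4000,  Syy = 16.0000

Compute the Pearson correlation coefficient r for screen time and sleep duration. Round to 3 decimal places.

-0.698

r = Sxy/√(Sxx·Syy) = -14.4/√(425.1728) = -14.4/20.619719 = -0.698361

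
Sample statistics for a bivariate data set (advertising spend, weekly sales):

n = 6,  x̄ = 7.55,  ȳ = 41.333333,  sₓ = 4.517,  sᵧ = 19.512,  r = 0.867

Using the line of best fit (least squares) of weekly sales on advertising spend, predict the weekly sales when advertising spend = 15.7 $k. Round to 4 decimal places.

71.8564

b = r · sᵧ/sₓ = 0.867 · 19.512/4.517 = 3.745164
a = ȳ − b·x̄ = 41.333333 − 3.745164·7.55 = 13.057348
ŷ(15.7) = a + b·15.7 = 13.057348 + 3.745164·15.7 = 71.856416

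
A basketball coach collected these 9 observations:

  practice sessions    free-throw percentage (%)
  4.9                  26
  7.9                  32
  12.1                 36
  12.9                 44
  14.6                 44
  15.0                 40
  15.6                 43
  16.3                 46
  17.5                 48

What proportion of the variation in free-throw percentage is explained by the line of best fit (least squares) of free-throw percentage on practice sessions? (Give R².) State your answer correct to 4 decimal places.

0.9059

n = 9, Σx = 116.8, Σy = 359, Σxy = 4886.4, Σx² = 1652.7, Σy² = 14737
Sxx = Σx² − (Σx)²/n = 1652.7 − 1515.804444 = 136.895556
Sxy = Σxy − (Σx)(Σy)/n = 4886.4 − 4659.022222 = 227.377778
Syy = Σy² − (Σy)²/n = 14737 − 14320.111111 = 416.888889
R² = Sxy²/(Sxx·Syy) = (227.377778)²/(136.895556·416.888889) = 0.905913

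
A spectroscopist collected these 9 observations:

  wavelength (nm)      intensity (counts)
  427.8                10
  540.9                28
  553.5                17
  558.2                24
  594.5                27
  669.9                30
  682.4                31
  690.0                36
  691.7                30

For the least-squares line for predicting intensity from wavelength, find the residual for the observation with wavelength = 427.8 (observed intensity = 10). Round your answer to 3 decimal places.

-2.373

n = 9, Σx = 5408.9, Σy = 233, Σxy = 145123.4, Σx² = 3315950.05
Sxx = Σx² − (Σx)²/n = 3315950.05 − 3250688.801111 = 65261.248889
Sxy = Σxy − (Σx)(Σy)/n = 145123.4 − 140030.411111 = 5092.988889
b = Sxy/Sxx = 5092.988889/65261.248889 = 0.078040
a = ȳ − b·x̄ = 25.888889 − 0.078040·600.988889 = -21.012293
ŷ(427.8) = -21.012293 + 0.078040·427.8 = 12.373225
residual = y − ŷ = 10 − 12.373225 = -2.373225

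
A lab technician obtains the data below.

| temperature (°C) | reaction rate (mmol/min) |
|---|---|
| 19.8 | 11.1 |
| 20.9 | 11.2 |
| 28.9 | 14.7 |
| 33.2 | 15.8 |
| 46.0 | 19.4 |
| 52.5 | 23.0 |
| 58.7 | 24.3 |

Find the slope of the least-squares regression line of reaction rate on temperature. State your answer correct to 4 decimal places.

n = 7, Σx = 260, Σy = 119.5, Σxy = 4929.56, Σx² = 11084.24
Sxx = Σx² − (Σx)²/n = 11084.24 − 9657.142857 = 1427.097143
Sxy = Σxy − (Σx)(Σy)/n = 4929.56 − 4438.571429 = 490.988571
b = Sxy/Sxx = 490.988571/1427.097143 = 0.344047

0.3440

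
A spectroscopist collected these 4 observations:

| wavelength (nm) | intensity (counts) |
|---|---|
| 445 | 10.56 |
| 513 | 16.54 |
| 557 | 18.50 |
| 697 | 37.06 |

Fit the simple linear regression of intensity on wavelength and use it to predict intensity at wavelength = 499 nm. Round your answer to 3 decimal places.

14.936

n = 4, Σx = 2212, Σy = 82.66, Σxy = 49319.54, Σx² = 1257252
Sxx = Σx² − (Σx)²/n = 1257252 − 1223236 = 34016
Sxy = Σxy − (Σx)(Σy)/n = 49319.54 − 45710.98 = 3608.56
b = Sxy/Sxx = 3608.56/34016 = 0.106084
a = ȳ − b·x̄ = 20.665 − 0.106084·553 = -37.999560
ŷ(499) = a + b·499 = -37.999560 + 0.106084·499 = 14.936453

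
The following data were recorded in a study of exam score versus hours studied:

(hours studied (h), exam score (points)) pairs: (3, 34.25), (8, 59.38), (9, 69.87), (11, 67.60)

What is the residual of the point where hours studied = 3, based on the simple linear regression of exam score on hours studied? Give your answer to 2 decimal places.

-1.76

n = 4, Σx = 31, Σy = 231.1, Σxy = 1950.22, Σx² = 275
Sxx = Σx² − (Σx)²/n = 275 − 240.25 = 34.75
Sxy = Σxy − (Σx)(Σy)/n = 1950.22 − 1791.025 = 159.195
b = Sxy/Sxx = 159.195/34.75 = 4.581151
a = ȳ − b·x̄ = 57.775 − 4.581151·7.75 = 22.271079
ŷ(3) = 22.271079 + 4.581151·3 = 36.014532
residual = y − ŷ = 34.25 − 36.014532 = -1.764532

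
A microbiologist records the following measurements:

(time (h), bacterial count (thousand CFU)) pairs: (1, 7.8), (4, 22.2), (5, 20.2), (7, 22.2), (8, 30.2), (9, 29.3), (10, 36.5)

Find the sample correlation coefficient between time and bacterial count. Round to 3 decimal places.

n = 7, Σx = 44, Σy = 168.4, Σxy = 1223.3, Σx² = 336, Σy² = 4557.34
Sxx = Σx² − (Σx)²/n = 336 − 276.571429 = 59.428571
Sxy = Σxy − (Σx)(Σy)/n = 1223.3 − 1058.514286 = 164.785714
Syy = Σy² − (Σy)²/n = 4557.34 − 4051.222857 = 506.117143
r = Sxy/√(Sxx·Syy) = 164.785714/√(30077.818776) = 164.785714/173.429579 = 0.950159

0.950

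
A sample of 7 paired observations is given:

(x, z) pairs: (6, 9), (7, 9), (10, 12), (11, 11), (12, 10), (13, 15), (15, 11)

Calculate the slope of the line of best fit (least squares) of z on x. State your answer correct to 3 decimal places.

0.389

n = 7, Σx = 74, Σy = 77, Σxy = 838, Σx² = 844
Sxx = Σx² − (Σx)²/n = 844 − 782.285714 = 61.714286
Sxy = Σxy − (Σx)(Σy)/n = 838 − 814 = 24
b = Sxy/Sxx = 24/61.714286 = 0.388889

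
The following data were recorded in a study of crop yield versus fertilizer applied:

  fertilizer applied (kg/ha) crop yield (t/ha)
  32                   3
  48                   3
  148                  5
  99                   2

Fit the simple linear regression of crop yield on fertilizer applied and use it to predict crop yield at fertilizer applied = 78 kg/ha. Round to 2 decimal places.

3.20

n = 4, Σx = 327, Σy = 13, Σxy = 1178, Σx² = 35033
Sxx = Σx² − (Σx)²/n = 35033 − 26732.25 = 8300.75
Sxy = Σxy − (Σx)(Σy)/n = 1178 − 1062.75 = 115.25
b = Sxy/Sxx = 115.25/8300.75 = 0.013884
a = ȳ − b·x̄ = 3.25 − 0.013884·81.75 = 2.114959
ŷ(78) = a + b·78 = 2.114959 + 0.013884·78 = 3.197934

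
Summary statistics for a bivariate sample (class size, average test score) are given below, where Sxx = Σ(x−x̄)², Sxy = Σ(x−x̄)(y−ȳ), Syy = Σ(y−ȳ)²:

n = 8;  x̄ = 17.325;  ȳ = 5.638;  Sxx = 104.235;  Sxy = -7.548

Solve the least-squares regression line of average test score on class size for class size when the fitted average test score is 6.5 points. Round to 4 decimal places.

5.4211

b = Sxy/Sxx = -7.548/104.235 = -0.072413
a = ȳ − b·x̄ = 5.638 − (-0.072413)·17.325 = 6.892560
Set a + b·x = 6.5: x = (6.5 − 6.892560) / (-0.072413) = 5.421109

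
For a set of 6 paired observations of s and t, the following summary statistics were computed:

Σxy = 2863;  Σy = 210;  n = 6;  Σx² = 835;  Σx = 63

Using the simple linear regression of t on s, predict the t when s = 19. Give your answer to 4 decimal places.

67.2363

Sxx = Σx² − (Σx)²/n = 835 − 661.5 = 173.5
Sxy = Σxy − (Σx)(Σy)/n = 2863 − 2205 = 658
b = Sxy/Sxx = 658/173.5 = 3.792507
a = ȳ − b·x̄ = 35 − 3.792507·10.5 = -4.821326
ŷ(19) = a + b·19 = -4.821326 + 3.792507·19 = 67.236311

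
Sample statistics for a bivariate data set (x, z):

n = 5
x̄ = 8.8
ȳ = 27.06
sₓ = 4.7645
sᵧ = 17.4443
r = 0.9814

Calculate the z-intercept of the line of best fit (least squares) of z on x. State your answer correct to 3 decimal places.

b = r · sᵧ/sₓ = 0.9814 · 17.4443/4.7645 = 3.593207
a = ȳ − b·x̄ = 27.06 − 3.593207·8.8 = -4.560224

-4.560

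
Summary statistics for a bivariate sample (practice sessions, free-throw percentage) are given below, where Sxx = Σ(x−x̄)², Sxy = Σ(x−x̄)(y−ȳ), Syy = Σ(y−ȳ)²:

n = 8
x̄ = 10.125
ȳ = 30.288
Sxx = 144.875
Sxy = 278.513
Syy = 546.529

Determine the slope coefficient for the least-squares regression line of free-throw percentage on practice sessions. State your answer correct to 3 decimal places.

b = Sxy/Sxx = 278.513/144.875 = 1.922437

1.922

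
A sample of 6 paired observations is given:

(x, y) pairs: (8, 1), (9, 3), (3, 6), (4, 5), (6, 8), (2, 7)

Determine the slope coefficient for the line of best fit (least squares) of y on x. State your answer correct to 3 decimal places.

-0.636

n = 6, Σx = 32, Σy = 30, Σxy = 135, Σx² = 210
Sxx = Σx² − (Σx)²/n = 210 − 170.666667 = 39.333333
Sxy = Σxy − (Σx)(Σy)/n = 135 − 160 = -25
b = Sxy/Sxx = -25/39.333333 = -0.635593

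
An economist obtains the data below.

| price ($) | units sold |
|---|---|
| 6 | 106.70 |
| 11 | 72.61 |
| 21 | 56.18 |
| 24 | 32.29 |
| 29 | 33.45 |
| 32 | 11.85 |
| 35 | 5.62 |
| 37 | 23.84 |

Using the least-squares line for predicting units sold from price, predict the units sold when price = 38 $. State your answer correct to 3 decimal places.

3.675

n = 8, Σx = 195, Σy = 342.54, Σxy = 5821.68, Σx² = 5633
Sxx = Σx² − (Σx)²/n = 5633 − 4753.125 = 879.875
Sxy = Σxy − (Σx)(Σy)/n = 5821.68 − 8349.4125 = -2527.7325
b = Sxy/Sxx = -2527.7325/879.875 = -2.872831
a = ȳ − b·x̄ = 42.8175 − (-2.872831)·24.375 = 112.842765
ŷ(38) = a + b·38 = 112.842765 + (-2.872831)·38 = 3.675173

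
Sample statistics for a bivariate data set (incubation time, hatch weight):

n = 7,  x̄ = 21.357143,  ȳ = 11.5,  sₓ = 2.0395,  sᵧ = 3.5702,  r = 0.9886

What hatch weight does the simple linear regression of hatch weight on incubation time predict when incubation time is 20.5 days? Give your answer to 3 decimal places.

10.017

b = r · sᵧ/sₓ = 0.9886 · 3.5702/2.0395 = 1.730571
a = ȳ − b·x̄ = 11.5 − 1.730571·21.357143 = -25.460054
ŷ(20.5) = a + b·20.5 = -25.460054 + 1.730571·20.5 = 10.016653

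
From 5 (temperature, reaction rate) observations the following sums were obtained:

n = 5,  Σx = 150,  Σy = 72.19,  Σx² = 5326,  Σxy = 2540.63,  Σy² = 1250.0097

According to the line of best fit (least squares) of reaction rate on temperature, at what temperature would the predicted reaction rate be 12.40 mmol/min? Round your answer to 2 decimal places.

25.51

Sxx = Σx² − (Σx)²/n = 5326 − 4500 = 826
Sxy = Σxy − (Σx)(Σy)/n = 2540.63 − 2165.7 = 374.93
b = Sxy/Sxx = 374.93/826 = 0.453910
a = ȳ − b·x̄ = 14.438 − 0.453910·30 = 0.820688
Set a + b·x = 12.40: x = (12.40 − 0.820688) / 0.453910 = 25.510127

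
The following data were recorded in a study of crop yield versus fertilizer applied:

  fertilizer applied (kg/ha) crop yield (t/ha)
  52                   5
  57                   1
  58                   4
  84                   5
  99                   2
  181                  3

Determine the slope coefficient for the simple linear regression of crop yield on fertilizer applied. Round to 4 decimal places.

n = 6, Σx = 531, Σy = 20, Σxy = 1710, Σx² = 58935
Sxx = Σx² − (Σx)²/n = 58935 − 46993.5 = 11941.5
Sxy = Σxy − (Σx)(Σy)/n = 1710 − 1770 = -60
b = Sxy/Sxx = -60/11941.5 = -0.005024

-0.0050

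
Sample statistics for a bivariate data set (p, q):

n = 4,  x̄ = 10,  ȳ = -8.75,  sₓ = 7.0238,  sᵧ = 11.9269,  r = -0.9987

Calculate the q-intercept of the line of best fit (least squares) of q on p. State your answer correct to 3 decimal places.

8.209

b = r · sᵧ/sₓ = -0.9987 · 11.9269/7.0238 = -1.695862
a = ȳ − b·x̄ = -8.75 − (-1.695862)·10 = 8.208619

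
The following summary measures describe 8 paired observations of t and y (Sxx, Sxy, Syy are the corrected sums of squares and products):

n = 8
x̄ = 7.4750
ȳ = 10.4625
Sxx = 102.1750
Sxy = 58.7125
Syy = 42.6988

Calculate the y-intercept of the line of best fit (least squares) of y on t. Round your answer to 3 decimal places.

6.167

b = Sxy/Sxx = 58.7125/102.175 = 0.574627
a = ȳ − b·x̄ = 10.4625 − 0.574627·7.475 = 6.167164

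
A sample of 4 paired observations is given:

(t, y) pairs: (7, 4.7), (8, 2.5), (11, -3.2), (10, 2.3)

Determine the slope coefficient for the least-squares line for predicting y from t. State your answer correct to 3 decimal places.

-1.600

n = 4, Σx = 36, Σy = 6.3, Σxy = 40.7, Σx² = 334
Sxx = Σx² − (Σx)²/n = 334 − 324 = 10
Sxy = Σxy − (Σx)(Σy)/n = 40.7 − 56.7 = -16
b = Sxy/Sxx = -16/10 = -1.6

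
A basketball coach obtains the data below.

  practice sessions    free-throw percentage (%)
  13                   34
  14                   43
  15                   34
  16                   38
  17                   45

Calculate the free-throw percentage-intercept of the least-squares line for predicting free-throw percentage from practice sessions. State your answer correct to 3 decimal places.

n = 5, Σx = 75, Σy = 194, Σxy = 2927, Σx² = 1135
Sxx = Σx² − (Σx)²/n = 1135 − 1125 = 10
Sxy = Σxy − (Σx)(Σy)/n = 2927 − 2910 = 17
b = Sxy/Sxx = 17/10 = 1.7
a = ȳ − b·x̄ = 38.8 − 1.7·15 = 13.3

13.300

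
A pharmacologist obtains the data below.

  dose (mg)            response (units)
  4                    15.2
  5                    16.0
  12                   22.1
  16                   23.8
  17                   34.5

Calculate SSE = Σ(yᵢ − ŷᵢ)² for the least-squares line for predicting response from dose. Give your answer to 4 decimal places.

n = 5, Σx = 54, Σy = 111.6, Σxy = 1373.3, Σx² = 730, Σy² = 2732.14
Sxx = Σx² − (Σx)²/n = 730 − 583.2 = 146.8
Sxy = Σxy − (Σx)(Σy)/n = 1373.3 − 1205.28 = 168.02
Syy = Σy² − (Σy)²/n = 2732.14 − 2490.912 = 241.228
b = Sxy/Sxx = 168.02/146.8 = 1.144550
SSE = Syy − b·Sxy = 241.228 − 1.144550·168.02 = 48.920640

48.9206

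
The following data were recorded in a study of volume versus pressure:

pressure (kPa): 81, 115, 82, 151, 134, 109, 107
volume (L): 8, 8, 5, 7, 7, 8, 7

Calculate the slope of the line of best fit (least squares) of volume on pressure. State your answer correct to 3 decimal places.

n = 7, Σx = 779, Σy = 50, Σxy = 5594, Σx² = 90597
Sxx = Σx² − (Σx)²/n = 90597 − 86691.571429 = 3905.428571
Sxy = Σxy − (Σx)(Σy)/n = 5594 − 5564.285714 = 29.714286
b = Sxy/Sxx = 29.714286/3905.428571 = 0.007608

0.008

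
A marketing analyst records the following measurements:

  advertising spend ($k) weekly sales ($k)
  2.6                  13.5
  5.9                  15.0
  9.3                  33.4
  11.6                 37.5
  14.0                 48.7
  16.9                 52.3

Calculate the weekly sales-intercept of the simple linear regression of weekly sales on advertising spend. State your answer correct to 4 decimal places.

2.7974

n = 6, Σx = 60.3, Σy = 200.4, Σxy = 2434.89, Σx² = 744.23
Sxx = Σx² − (Σx)²/n = 744.23 − 606.015 = 138.215
Sxy = Σxy − (Σx)(Σy)/n = 2434.89 − 2014.02 = 420.87
b = Sxy/Sxx = 420.87/138.215 = 3.045039
a = ȳ − b·x̄ = 33.4 − 3.045039·10.05 = 2.797363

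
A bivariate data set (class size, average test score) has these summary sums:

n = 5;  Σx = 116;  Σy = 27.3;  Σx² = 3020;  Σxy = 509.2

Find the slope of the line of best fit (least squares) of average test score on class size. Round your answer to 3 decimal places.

-0.378

Sxx = Σx² − (Σx)²/n = 3020 − 2691.2 = 328.8
Sxy = Σxy − (Σx)(Σy)/n = 509.2 − 633.36 = -124.16
b = Sxy/Sxx = -124.16/328.8 = -0.377616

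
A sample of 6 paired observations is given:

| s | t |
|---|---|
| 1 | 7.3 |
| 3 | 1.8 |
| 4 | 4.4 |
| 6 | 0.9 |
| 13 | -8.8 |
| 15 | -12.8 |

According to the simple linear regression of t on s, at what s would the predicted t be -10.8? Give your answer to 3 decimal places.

n = 6, Σx = 42, Σy = -7.2, Σxy = -270.7, Σx² = 456
Sxx = Σx² − (Σx)²/n = 456 − 294 = 162
Sxy = Σxy − (Σx)(Σy)/n = -270.7 − (-50.4) = -220.3
b = Sxy/Sxx = -220.3/162 = -1.359877
a = ȳ − b·x̄ = -1.2 − (-1.359877)·7 = 8.319136
Set a + b·x = -10.8: x = (-10.8 − 8.319136) / (-1.359877) = 14.059464

14.059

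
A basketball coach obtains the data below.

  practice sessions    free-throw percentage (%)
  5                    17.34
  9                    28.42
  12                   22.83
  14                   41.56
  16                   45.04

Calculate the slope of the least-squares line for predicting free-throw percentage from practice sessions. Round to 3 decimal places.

2.417

n = 5, Σx = 56, Σy = 155.19, Σxy = 1918.92, Σx² = 702
Sxx = Σx² − (Σx)²/n = 702 − 627.2 = 74.8
Sxy = Σxy − (Σx)(Σy)/n = 1918.92 − 1738.128 = 180.792
b = Sxy/Sxx = 180.792/74.8 = 2.417005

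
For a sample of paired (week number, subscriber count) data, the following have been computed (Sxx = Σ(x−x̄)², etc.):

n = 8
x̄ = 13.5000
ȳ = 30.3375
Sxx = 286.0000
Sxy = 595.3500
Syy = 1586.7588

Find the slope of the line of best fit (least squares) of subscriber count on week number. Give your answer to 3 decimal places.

2.082

b = Sxy/Sxx = 595.35/286 = 2.081643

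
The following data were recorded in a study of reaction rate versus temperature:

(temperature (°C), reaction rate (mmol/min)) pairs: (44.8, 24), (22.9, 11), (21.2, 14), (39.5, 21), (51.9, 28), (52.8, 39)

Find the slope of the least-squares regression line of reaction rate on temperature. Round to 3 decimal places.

n = 6, Σx = 233.1, Σy = 137, Σxy = 5965.8, Σx² = 10022.59
Sxx = Σx² − (Σx)²/n = 10022.59 − 9055.935 = 966.655
Sxy = Σxy − (Σx)(Σy)/n = 5965.8 − 5322.45 = 643.35
b = Sxy/Sxx = 643.35/966.655 = 0.665543

0.666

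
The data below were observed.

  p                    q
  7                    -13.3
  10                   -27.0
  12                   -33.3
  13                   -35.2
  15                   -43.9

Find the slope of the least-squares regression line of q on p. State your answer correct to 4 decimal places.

n = 5, Σx = 57, Σy = -152.7, Σxy = -1878.8, Σx² = 687
Sxx = Σx² − (Σx)²/n = 687 − 649.8 = 37.2
Sxy = Σxy − (Σx)(Σy)/n = -1878.8 − (-1740.78) = -138.02
b = Sxy/Sxx = -138.02/37.2 = -3.710215

-3.7102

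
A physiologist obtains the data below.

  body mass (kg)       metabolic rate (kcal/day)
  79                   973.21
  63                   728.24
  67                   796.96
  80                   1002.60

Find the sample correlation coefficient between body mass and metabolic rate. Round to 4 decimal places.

0.9989

n = 4, Σx = 289, Σy = 3501.01, Σxy = 256367.03, Σx² = 21099, Σy² = 3117823.2033
Sxx = Σx² − (Σx)²/n = 21099 − 20880.25 = 218.75
Sxy = Σxy − (Σx)(Σy)/n = 256367.03 − 252947.9725 = 3419.0575
Syy = Σy² − (Σy)²/n = 3117823.2033 − 3064267.755025 = 53555.448275
r = Sxy/√(Sxx·Syy) = 3419.0575/√(11715254.310156) = 3419.0575/3422.755368 = 0.998920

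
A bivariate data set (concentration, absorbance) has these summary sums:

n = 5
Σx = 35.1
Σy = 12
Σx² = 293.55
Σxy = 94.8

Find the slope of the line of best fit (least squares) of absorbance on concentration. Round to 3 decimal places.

0.224

Sxx = Σx² − (Σx)²/n = 293.55 − 246.402 = 47.148
Sxy = Σxy − (Σx)(Σy)/n = 94.8 − 84.24 = 10.56
b = Sxy/Sxx = 10.56/47.148 = 0.223976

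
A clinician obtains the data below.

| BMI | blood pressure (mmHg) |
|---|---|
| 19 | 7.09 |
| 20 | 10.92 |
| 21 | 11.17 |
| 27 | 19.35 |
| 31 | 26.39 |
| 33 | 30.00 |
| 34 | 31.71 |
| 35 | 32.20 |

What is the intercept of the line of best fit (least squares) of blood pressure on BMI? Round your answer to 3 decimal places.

n = 8, Σx = 220, Σy = 168.83, Σxy = 5123.36, Σx² = 6362
Sxx = Σx² − (Σx)²/n = 6362 − 6050 = 312
Sxy = Σxy − (Σx)(Σy)/n = 5123.36 − 4642.825 = 480.535
b = Sxy/Sxx = 480.535/312 = 1.540176
a = ȳ − b·x̄ = 21.10375 − 1.540176·27.5 = -21.251098

-21.251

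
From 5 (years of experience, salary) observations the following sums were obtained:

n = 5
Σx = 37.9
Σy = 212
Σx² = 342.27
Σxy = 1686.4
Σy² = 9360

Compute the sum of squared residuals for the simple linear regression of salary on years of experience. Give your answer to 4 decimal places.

256.4347

Sxx = Σx² − (Σx)²/n = 342.27 − 287.282 = 54.988
Sxy = Σxy − (Σx)(Σy)/n = 1686.4 − 1606.96 = 79.44
Syy = Σy² − (Σy)²/n = 9360 − 8988.8 = 371.2
b = Sxy/Sxx = 79.44/54.988 = 1.444679
SSE = Syy − b·Sxy = 371.2 − 1.444679·79.44 = 256.434713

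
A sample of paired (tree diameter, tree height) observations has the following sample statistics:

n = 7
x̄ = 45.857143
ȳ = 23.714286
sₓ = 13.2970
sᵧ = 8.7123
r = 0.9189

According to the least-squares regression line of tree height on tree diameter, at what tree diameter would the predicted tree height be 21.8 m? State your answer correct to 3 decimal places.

42.678

b = r · sᵧ/sₓ = 0.9189 · 8.7123/13.297 = 0.602071
a = ȳ − b·x̄ = 23.714286 − 0.602071·45.857143 = -3.894951
Set a + b·x = 21.8: x = (21.8 − (-3.894951)) / 0.602071 = 42.677639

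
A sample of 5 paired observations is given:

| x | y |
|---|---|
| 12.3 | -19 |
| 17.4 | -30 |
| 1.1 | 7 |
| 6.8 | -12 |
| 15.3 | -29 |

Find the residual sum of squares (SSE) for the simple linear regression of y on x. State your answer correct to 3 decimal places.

29.512

n = 5, Σx = 52.9, Σy = -83, Σxy = -1273.3, Σx² = 735.59, Σy² = 2295
Sxx = Σx² − (Σx)²/n = 735.59 − 559.682 = 175.908
Sxy = Σxy − (Σx)(Σy)/n = -1273.3 − (-878.14) = -395.16
Syy = Σy² − (Σy)²/n = 2295 − 1377.8 = 917.2
b = Sxy/Sxx = -395.16/175.908 = -2.246402
SSE = Syy − b·Sxy = 917.2 − (-2.246402)·(-395.16) = 29.511972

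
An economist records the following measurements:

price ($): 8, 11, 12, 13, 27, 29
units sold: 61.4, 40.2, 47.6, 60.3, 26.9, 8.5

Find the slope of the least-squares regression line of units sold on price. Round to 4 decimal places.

n = 6, Σx = 100, Σy = 244.9, Σxy = 3261.3, Σx² = 2068
Sxx = Σx² − (Σx)²/n = 2068 − 1666.666667 = 401.333333
Sxy = Σxy − (Σx)(Σy)/n = 3261.3 − 4081.666667 = -820.366667
b = Sxy/Sxx = -820.366667/401.333333 = -2.044103

-2.0441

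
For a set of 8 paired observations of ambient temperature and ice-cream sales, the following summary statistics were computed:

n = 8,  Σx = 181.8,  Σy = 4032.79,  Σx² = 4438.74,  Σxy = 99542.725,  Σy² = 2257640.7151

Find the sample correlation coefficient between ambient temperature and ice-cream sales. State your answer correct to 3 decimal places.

0.950

Sxx = Σx² − (Σx)²/n = 4438.74 − 4131.405 = 307.335
Sxy = Σxy − (Σx)(Σy)/n = 99542.725 − 91645.15275 = 7897.57225
Syy = Σy² − (Σy)²/n = 2257640.7151 − 2032924.398013 = 224716.317088
r = Sxy/√(Sxx·Syy) = 7897.57225/√(69063189.312087) = 7897.57225/8310.426542 = 0.950321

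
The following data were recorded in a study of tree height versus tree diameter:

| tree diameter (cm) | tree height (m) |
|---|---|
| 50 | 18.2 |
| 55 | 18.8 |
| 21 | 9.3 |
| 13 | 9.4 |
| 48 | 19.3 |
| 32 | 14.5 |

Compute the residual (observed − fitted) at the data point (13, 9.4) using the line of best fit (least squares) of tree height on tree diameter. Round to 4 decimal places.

n = 6, Σx = 219, Σy = 89.5, Σxy = 3651.9, Σx² = 9463
Sxx = Σx² − (Σx)²/n = 9463 − 7993.5 = 1469.5
Sxy = Σxy − (Σx)(Σy)/n = 3651.9 − 3266.75 = 385.15
b = Sxy/Sxx = 385.15/1469.5 = 0.262096
a = ȳ − b·x̄ = 14.916667 − 0.262096·36.5 = 5.350164
ŷ(13) = 5.350164 + 0.262096·13 = 8.757412
residual = y − ŷ = 9.4 − 8.757412 = 0.642588

0.6426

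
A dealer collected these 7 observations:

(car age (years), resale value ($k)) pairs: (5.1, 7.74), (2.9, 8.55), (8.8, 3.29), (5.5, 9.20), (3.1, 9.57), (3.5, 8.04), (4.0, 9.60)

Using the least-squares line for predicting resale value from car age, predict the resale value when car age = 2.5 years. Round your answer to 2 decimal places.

10.01

n = 7, Σx = 32.9, Σy = 55.99, Σxy = 240.028, Σx² = 179.97
Sxx = Σx² − (Σx)²/n = 179.97 − 154.63 = 25.34
Sxy = Σxy − (Σx)(Σy)/n = 240.028 − 263.153 = -23.125
b = Sxy/Sxx = -23.125/25.34 = -0.912589
a = ȳ − b·x̄ = 7.998571 − (-0.912589)·4.7 = 12.287739
ŷ(2.5) = a + b·2.5 = 12.287739 + (-0.912589)·2.5 = 10.006267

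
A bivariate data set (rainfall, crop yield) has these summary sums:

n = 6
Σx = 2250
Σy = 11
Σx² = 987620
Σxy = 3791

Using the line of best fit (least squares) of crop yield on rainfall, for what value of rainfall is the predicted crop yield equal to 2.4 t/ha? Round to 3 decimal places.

130.909

Sxx = Σx² − (Σx)²/n = 987620 − 843750 = 143870
Sxy = Σxy − (Σx)(Σy)/n = 3791 − 4125 = -334
b = Sxy/Sxx = -334/143870 = -0.002322
a = ȳ − b·x̄ = 1.833333 − (-0.002322)·375 = 2.703911
Set a + b·x = 2.4: x = (2.4 − 2.703911) / (-0.002322) = 130.909182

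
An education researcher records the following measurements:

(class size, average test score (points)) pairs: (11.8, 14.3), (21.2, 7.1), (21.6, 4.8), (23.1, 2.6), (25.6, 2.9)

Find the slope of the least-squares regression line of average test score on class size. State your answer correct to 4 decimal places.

-0.8878

n = 5, Σx = 103.3, Σy = 31.7, Σxy = 557.24, Σx² = 2244.21
Sxx = Σx² − (Σx)²/n = 2244.21 − 2134.178 = 110.032
Sxy = Σxy − (Σx)(Σy)/n = 557.24 − 654.922 = -97.682
b = Sxy/Sxx = -97.682/110.032 = -0.887760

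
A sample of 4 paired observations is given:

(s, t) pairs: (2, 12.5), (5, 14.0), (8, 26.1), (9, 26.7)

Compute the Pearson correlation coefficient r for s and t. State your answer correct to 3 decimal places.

0.945

n = 4, Σx = 24, Σy = 79.3, Σxy = 544.1, Σx² = 174, Σy² = 1746.35
Sxx = Σx² − (Σx)²/n = 174 − 144 = 30
Sxy = Σxy − (Σx)(Σy)/n = 544.1 − 475.8 = 68.3
Syy = Σy² − (Σy)²/n = 1746.35 − 1572.1225 = 174.2275
r = Sxy/√(Sxx·Syy) = 68.3/√(5226.825) = 68.3/72.296784 = 0.944717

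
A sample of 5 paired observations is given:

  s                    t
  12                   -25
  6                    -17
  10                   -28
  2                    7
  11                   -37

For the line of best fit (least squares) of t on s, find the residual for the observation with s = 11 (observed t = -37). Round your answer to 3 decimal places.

n = 5, Σx = 41, Σy = -100, Σxy = -1075, Σx² = 405
Sxx = Σx² − (Σx)²/n = 405 − 336.2 = 68.8
Sxy = Σxy − (Σx)(Σy)/n = -1075 − (-820) = -255
b = Sxy/Sxx = -255/68.8 = -3.706395
a = ȳ − b·x̄ = -20 − (-3.706395)·8.2 = 10.392442
ŷ(11) = 10.392442 + (-3.706395)·11 = -30.377907
residual = y − ŷ = -37 − (-30.377907) = -6.622093

-6.622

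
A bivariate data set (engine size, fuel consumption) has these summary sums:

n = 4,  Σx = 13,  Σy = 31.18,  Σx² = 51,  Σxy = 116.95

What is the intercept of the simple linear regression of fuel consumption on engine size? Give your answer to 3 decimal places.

Sxx = Σx² − (Σx)²/n = 51 − 42.25 = 8.75
Sxy = Σxy − (Σx)(Σy)/n = 116.95 − 101.335 = 15.615
b = Sxy/Sxx = 15.615/8.75 = 1.784571
a = ȳ − b·x̄ = 7.795 − 1.784571·3.25 = 1.995143

1.995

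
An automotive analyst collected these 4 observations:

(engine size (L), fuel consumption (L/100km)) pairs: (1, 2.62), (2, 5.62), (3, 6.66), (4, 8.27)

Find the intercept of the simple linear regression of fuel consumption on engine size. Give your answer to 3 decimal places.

1.295

n = 4, Σx = 10, Σy = 23.17, Σxy = 66.92, Σx² = 30
Sxx = Σx² − (Σx)²/n = 30 − 25 = 5
Sxy = Σxy − (Σx)(Σy)/n = 66.92 − 57.925 = 8.995
b = Sxy/Sxx = 8.995/5 = 1.799
a = ȳ − b·x̄ = 5.7925 − 1.799·2.5 = 1.295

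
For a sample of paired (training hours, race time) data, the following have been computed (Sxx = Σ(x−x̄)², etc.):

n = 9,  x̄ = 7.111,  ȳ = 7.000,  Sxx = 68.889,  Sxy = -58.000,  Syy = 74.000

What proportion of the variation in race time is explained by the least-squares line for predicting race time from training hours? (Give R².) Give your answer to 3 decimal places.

R² = Sxy²/(Sxx·Syy) = (-58)²/(68.889·74) = 0.659894

0.660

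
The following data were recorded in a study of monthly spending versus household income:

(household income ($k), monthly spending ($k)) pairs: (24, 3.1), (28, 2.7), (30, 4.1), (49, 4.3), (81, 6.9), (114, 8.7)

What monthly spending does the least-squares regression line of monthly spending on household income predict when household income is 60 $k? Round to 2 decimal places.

n = 6, Σx = 326, Σy = 29.8, Σxy = 2034.4, Σx² = 24218
Sxx = Σx² − (Σx)²/n = 24218 − 17712.666667 = 6505.333333
Sxy = Σxy − (Σx)(Σy)/n = 2034.4 − 1619.133333 = 415.266667
b = Sxy/Sxx = 415.266667/6505.333333 = 0.063835
a = ȳ − b·x̄ = 4.966667 − 0.063835·54.333333 = 1.498309
ŷ(60) = a + b·60 = 1.498309 + 0.063835·60 = 5.328397

5.33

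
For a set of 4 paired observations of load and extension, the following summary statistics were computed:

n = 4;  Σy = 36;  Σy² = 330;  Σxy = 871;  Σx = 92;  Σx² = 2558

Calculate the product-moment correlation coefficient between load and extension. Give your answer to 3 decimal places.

0.835

Sxx = Σx² − (Σx)²/n = 2558 − 2116 = 442
Sxy = Σxy − (Σx)(Σy)/n = 871 − 828 = 43
Syy = Σy² − (Σy)²/n = 330 − 324 = 6
r = Sxy/√(Sxx·Syy) = 43/√(2652) = 43/51.497573 = 0.834991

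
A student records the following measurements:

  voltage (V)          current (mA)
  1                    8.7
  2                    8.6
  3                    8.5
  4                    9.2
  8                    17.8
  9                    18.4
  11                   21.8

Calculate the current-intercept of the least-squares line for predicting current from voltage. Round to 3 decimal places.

5.350

n = 7, Σx = 38, Σy = 93, Σxy = 636, Σx² = 296
Sxx = Σx² − (Σx)²/n = 296 − 206.285714 = 89.714286
Sxy = Σxy − (Σx)(Σy)/n = 636 − 504.857143 = 131.142857
b = Sxy/Sxx = 131.142857/89.714286 = 1.461783
a = ȳ − b·x̄ = 13.285714 − 1.461783·5.428571 = 5.350318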